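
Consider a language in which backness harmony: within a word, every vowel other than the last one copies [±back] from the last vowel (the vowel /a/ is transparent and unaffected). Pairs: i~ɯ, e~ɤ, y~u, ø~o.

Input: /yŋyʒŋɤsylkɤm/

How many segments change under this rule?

/y/ harmonizes with /ɤ/ ([+back]) → [u]
/y/ harmonizes with /ɤ/ ([+back]) → [u]
/y/ harmonizes with /ɤ/ ([+back]) → [u]
3 segments change.

3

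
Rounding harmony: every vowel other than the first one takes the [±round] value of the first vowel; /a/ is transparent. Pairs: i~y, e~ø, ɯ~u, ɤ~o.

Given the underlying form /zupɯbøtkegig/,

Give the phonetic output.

[zupubøtkøgyg]

/ɯ/ harmonizes with /u/ ([+round]) → [u]
/e/ harmonizes with /u/ ([+round]) → [ø]
/i/ harmonizes with /u/ ([+round]) → [y]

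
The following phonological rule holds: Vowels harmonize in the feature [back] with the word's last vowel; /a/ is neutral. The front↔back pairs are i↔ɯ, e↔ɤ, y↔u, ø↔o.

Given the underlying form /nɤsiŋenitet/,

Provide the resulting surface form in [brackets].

[nesiŋenitet]

/ɤ/ harmonizes with /e/ ([-back]) → [e]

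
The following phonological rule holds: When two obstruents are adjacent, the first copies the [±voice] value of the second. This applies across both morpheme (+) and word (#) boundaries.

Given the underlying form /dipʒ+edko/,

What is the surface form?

/p/ before /ʒ/ (voiced) → [b]
/d/ before /k/ (voiceless) → [t]

[dibʒ+etko]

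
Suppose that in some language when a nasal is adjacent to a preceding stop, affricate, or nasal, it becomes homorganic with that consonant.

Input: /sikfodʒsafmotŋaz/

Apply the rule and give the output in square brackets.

[sikfodʒsafmotnaz]

/ŋ/ after /t/ (alveolar) → [n]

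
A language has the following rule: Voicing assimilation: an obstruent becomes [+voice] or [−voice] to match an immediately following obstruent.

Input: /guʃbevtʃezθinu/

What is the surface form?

[guʒbeftʃesθinu]

/ʃ/ before /b/ (voiced) → [ʒ]
/v/ before /tʃ/ (voiceless) → [f]
/z/ before /θ/ (voiceless) → [s]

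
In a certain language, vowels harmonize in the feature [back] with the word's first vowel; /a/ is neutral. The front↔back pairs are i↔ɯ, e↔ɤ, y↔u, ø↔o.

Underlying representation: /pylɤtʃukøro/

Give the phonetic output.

/ɤ/ harmonizes with /y/ ([-back]) → [e]
/u/ harmonizes with /y/ ([-back]) → [y]
/o/ harmonizes with /y/ ([-back]) → [ø]

[pyletʃykørø]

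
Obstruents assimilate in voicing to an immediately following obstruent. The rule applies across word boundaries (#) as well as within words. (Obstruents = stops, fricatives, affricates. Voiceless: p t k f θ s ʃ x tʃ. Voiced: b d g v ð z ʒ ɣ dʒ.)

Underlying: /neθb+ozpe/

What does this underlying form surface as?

/θ/ before /b/ (voiced) → [ð]
/z/ before /p/ (voiceless) → [s]

[neðb+ospe]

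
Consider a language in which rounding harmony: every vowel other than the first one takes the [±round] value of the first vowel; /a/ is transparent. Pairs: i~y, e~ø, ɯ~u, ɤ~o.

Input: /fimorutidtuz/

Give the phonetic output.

/o/ harmonizes with /i/ ([-round]) → [ɤ]
/u/ harmonizes with /i/ ([-round]) → [ɯ]
/u/ harmonizes with /i/ ([-round]) → [ɯ]

[fimɤrɯtidtɯz]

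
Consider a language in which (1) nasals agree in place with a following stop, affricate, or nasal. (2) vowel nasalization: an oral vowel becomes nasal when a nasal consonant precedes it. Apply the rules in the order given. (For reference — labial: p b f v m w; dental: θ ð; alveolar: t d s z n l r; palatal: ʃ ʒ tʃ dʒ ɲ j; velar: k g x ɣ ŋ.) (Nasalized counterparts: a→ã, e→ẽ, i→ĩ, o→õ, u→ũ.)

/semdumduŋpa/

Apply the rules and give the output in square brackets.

Rule 1: /m/ before /d/ (alveolar) → [n]
Rule 1: /m/ before /d/ (alveolar) → [n]
Rule 1: /ŋ/ before /p/ (labial) → [m]
After rule 1: sendundumpa
Rule 2: no segment meets the rule's conditions; no change.

[sendundumpa]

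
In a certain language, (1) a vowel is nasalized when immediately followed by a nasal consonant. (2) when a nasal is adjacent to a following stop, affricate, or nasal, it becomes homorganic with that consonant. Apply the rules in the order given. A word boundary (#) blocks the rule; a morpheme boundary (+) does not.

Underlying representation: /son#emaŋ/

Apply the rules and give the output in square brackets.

[sõn#ẽmãŋ]

Rule 1: /o/ before nasal /n/ → [õ]
Rule 1: /e/ before nasal /m/ → [ẽ]
Rule 1: /a/ before nasal /ŋ/ → [ã]
After rule 1: sõn#ẽmãŋ
Rule 2: no segment meets the rule's conditions; no change.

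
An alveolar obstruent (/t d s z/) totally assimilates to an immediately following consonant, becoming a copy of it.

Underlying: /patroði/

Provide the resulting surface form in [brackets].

/t/ before /r/ → [r] (total assimilation)

[parroði]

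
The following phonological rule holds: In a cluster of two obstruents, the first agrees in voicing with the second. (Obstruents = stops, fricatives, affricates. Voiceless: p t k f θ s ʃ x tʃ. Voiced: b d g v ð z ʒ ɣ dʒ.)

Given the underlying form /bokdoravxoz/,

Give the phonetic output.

/k/ before /d/ (voiced) → [g]
/v/ before /x/ (voiceless) → [f]

[bogdorafxoz]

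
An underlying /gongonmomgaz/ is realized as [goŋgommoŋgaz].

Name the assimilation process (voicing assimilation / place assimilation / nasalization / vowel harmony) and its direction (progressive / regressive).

place assimilation, regressive

/n/→[ŋ] /n/→[m] /m/→[ŋ].
Each target copies a feature from the following segment, so the direction is regressive.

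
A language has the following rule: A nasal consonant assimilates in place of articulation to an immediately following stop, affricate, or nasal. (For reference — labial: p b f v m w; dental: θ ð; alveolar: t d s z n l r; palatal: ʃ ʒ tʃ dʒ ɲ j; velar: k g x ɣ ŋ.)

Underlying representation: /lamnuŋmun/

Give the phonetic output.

/m/ before /n/ (alveolar) → [n]
/ŋ/ before /m/ (labial) → [m]

[lannummun]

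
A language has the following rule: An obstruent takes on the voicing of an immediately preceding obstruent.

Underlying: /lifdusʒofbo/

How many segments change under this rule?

/d/ after /f/ (voiceless) → [t]
/ʒ/ after /s/ (voiceless) → [ʃ]
/b/ after /f/ (voiceless) → [p]
3 segments change.

3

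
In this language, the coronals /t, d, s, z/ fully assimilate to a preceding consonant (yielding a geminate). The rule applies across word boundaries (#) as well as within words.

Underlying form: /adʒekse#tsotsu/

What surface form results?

[adʒekke#ttottu]

/s/ after /k/ → [k] (total assimilation)
/s/ after /t/ → [t] (total assimilation)
/s/ after /t/ → [t] (total assimilation)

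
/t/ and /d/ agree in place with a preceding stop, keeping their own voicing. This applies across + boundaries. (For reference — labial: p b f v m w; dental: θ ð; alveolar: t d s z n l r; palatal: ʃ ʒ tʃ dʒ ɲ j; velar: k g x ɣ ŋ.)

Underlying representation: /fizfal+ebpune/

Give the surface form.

no segment meets the rule's conditions; no change.

[fizfal+ebpune]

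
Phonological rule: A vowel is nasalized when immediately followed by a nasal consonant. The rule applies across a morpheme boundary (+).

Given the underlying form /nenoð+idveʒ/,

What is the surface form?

[nẽnoð+idveʒ]

/e/ before nasal /n/ → [ẽ]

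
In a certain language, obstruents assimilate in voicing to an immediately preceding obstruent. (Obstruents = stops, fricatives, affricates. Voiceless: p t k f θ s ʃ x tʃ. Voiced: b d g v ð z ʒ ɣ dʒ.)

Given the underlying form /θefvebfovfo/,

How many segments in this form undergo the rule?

/v/ after /f/ (voiceless) → [f]
/f/ after /b/ (voiced) → [v]
/f/ after /v/ (voiced) → [v]
3 segments change.

3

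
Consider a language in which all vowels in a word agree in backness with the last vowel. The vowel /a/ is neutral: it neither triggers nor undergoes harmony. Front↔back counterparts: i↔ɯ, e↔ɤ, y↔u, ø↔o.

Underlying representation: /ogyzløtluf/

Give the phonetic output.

[oguzlotluf]

/y/ harmonizes with /u/ ([+back]) → [u]
/ø/ harmonizes with /u/ ([+back]) → [o]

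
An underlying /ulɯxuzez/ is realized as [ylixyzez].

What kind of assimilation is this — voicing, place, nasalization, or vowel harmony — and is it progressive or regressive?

vowel harmony, regressive

/u/→[y] /ɯ/→[i] /u/→[y].
Vowels agree with the last vowel, so the harmony is regressive.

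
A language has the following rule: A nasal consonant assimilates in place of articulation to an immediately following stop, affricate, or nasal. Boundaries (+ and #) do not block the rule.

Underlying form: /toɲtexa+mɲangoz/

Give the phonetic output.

[tontexa+ɲɲaŋgoz]

/ɲ/ before /t/ (alveolar) → [n]
/m/ before /ɲ/ (palatal) → [ɲ]
/n/ before /g/ (velar) → [ŋ]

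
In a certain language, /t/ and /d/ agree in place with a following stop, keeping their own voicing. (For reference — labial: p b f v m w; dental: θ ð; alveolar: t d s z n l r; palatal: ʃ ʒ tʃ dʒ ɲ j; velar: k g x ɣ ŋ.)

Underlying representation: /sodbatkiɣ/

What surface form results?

/d/ before /b/ (labial) → [b]
/t/ before /k/ (velar) → [k]

[sobbakkiɣ]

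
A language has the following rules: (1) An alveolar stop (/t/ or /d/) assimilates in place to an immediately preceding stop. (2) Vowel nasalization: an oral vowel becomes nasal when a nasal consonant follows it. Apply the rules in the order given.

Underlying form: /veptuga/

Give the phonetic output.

[veppuga]

Rule 1: /t/ after /p/ (labial) → [p]
After rule 1: veppuga
Rule 2: no segment meets the rule's conditions; no change.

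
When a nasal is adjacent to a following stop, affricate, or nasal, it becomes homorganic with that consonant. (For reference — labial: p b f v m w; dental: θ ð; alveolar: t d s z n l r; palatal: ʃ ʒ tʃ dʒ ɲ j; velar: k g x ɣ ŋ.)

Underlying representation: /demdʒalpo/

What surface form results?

[deɲdʒalpo]

/m/ before /dʒ/ (palatal) → [ɲ]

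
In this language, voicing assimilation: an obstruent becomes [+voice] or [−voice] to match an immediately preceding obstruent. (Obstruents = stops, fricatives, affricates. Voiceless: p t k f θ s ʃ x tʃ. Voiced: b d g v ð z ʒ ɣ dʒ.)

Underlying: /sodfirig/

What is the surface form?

/f/ after /d/ (voiced) → [v]

[sodvirig]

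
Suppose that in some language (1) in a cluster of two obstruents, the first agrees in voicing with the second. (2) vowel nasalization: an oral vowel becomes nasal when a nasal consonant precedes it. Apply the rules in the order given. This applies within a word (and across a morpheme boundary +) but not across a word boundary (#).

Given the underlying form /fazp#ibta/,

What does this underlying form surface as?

[fasp#ipta]

Rule 1: /z/ before /p/ (voiceless) → [s]
Rule 1: /b/ before /t/ (voiceless) → [p]
After rule 1: fasp#ipta
Rule 2: no segment meets the rule's conditions; no change.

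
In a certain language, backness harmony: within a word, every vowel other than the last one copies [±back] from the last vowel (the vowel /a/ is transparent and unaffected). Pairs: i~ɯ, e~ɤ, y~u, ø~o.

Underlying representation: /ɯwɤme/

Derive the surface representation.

/ɯ/ harmonizes with /e/ ([-back]) → [i]
/ɤ/ harmonizes with /e/ ([-back]) → [e]

[iweme]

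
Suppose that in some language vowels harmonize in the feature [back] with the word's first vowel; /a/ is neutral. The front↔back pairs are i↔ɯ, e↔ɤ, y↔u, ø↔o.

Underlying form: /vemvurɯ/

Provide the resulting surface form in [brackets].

/u/ harmonizes with /e/ ([-back]) → [y]
/ɯ/ harmonizes with /e/ ([-back]) → [i]

[vemvyri]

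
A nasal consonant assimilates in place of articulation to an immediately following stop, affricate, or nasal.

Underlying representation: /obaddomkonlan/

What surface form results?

/m/ before /k/ (velar) → [ŋ]

[obaddoŋkonlan]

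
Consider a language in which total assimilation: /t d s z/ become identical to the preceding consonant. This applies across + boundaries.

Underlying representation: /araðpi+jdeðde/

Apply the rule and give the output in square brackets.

[araðpi+jjeððe]

/d/ after /j/ → [j] (total assimilation)
/d/ after /ð/ → [ð] (total assimilation)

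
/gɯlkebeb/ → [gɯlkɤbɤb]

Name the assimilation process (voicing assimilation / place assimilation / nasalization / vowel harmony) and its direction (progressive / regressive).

/e/→[ɤ] /e/→[ɤ].
Vowels agree with the first vowel, so the harmony is progressive.

vowel harmony, progressive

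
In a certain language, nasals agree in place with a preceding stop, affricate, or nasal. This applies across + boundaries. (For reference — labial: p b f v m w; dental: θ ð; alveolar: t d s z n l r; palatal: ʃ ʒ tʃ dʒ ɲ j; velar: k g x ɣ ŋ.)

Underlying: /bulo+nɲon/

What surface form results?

/ɲ/ after /n/ (alveolar) → [n]

[bulo+nnon]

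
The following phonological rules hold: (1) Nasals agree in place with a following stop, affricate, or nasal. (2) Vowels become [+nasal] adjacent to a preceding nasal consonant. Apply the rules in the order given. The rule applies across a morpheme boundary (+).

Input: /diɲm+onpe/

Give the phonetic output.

[dimm+õmpe]

Rule 1: /ɲ/ before /m/ (labial) → [m]
Rule 1: /n/ before /p/ (labial) → [m]
After rule 1: dimm+ompe
Rule 2: /o/ after nasal /m/ → [õ]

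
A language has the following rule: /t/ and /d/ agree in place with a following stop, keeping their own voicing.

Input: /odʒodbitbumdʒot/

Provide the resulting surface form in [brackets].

/d/ before /b/ (labial) → [b]
/t/ before /b/ (labial) → [p]

[odʒobbipbumdʒot]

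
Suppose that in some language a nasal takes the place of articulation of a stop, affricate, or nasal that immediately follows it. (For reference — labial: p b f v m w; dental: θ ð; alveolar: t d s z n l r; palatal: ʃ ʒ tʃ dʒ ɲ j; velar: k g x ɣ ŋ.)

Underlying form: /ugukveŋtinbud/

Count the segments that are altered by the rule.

/ŋ/ before /t/ (alveolar) → [n]
/n/ before /b/ (labial) → [m]
2 segments change.

2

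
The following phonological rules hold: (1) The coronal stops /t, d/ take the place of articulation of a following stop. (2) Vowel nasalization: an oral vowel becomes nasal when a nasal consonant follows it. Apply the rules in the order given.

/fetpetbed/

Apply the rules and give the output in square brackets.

[feppepbed]

Rule 1: /t/ before /p/ (labial) → [p]
Rule 1: /t/ before /b/ (labial) → [p]
After rule 1: feppepbed
Rule 2: no segment meets the rule's conditions; no change.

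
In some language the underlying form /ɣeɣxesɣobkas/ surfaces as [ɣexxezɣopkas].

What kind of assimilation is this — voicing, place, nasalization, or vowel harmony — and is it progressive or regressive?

voicing assimilation, regressive

/ɣ/→[x] /s/→[z] /b/→[p].
Each target copies a feature from the following segment, so the direction is regressive.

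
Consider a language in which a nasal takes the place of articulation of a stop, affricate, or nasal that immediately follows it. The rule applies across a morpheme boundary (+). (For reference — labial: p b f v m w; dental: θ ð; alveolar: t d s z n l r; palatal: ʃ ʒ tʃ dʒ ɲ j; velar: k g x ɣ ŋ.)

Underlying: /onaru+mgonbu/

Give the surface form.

[onaru+ŋgombu]

/m/ before /g/ (velar) → [ŋ]
/n/ before /b/ (labial) → [m]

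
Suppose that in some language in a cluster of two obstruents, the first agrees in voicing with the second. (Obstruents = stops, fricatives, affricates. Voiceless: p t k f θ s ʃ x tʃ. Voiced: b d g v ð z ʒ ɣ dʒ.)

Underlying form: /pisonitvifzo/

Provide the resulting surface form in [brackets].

[pisonidvivzo]

/t/ before /v/ (voiced) → [d]
/f/ before /z/ (voiced) → [v]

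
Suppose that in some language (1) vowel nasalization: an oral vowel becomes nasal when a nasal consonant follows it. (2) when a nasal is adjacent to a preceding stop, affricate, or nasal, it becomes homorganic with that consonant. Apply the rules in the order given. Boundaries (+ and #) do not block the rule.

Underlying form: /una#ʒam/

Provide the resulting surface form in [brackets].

[ũna#ʒãm]

Rule 1: /u/ before nasal /n/ → [ũ]
Rule 1: /a/ before nasal /m/ → [ã]
After rule 1: ũna#ʒãm
Rule 2: no segment meets the rule's conditions; no change.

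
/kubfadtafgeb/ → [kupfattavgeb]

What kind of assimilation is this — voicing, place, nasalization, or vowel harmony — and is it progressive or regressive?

voicing assimilation, regressive

/b/→[p] /d/→[t] /f/→[v].
Each target copies a feature from the following segment, so the direction is regressive.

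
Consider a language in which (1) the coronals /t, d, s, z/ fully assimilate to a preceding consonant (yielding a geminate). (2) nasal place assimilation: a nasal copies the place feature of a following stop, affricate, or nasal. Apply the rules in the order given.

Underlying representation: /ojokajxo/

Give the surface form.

[ojokajxo]

Rule 1: no segment meets the rule's conditions; no change.
After rule 1: ojokajxo
Rule 2: no segment meets the rule's conditions; no change.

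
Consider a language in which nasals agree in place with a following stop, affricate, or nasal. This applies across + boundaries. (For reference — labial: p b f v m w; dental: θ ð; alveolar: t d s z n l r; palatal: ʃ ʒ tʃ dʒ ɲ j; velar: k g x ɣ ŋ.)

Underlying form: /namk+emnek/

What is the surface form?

[naŋk+ennek]

/m/ before /k/ (velar) → [ŋ]
/m/ before /n/ (alveolar) → [n]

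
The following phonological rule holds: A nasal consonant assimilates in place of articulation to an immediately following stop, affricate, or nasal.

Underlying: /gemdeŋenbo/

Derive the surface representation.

/m/ before /d/ (alveolar) → [n]
/n/ before /b/ (labial) → [m]

[gendeŋembo]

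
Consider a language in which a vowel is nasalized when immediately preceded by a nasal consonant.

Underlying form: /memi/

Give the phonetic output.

/e/ after nasal /m/ → [ẽ]
/i/ after nasal /m/ → [ĩ]

[mẽmĩ]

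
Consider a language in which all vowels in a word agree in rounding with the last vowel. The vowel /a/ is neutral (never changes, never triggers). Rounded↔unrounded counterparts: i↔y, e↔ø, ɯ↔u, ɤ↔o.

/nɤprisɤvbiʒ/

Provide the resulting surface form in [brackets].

no segment meets the rule's conditions; no change.

[nɤprisɤvbiʒ]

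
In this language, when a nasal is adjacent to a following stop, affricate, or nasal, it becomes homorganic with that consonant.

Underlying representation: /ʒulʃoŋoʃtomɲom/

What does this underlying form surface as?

[ʒulʃoŋoʃtoɲɲom]

/m/ before /ɲ/ (palatal) → [ɲ]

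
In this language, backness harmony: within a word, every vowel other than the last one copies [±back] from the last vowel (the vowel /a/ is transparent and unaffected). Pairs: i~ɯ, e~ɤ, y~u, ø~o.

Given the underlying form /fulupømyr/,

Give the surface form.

[fylypømyr]

/u/ harmonizes with /y/ ([-back]) → [y]
/u/ harmonizes with /y/ ([-back]) → [y]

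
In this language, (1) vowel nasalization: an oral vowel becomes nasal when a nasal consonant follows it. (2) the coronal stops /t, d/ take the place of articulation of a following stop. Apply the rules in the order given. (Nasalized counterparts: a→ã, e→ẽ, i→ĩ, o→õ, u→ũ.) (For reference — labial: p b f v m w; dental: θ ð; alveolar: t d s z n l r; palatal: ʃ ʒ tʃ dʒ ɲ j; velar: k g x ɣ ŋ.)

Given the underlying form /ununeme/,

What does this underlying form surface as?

Rule 1: /u/ before nasal /n/ → [ũ]
Rule 1: /u/ before nasal /n/ → [ũ]
Rule 1: /e/ before nasal /m/ → [ẽ]
After rule 1: ũnũnẽme
Rule 2: no segment meets the rule's conditions; no change.

[ũnũnẽme]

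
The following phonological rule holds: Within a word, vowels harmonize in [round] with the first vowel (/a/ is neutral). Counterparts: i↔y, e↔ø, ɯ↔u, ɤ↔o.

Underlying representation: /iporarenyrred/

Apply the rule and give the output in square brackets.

/o/ harmonizes with /i/ ([-round]) → [ɤ]
/y/ harmonizes with /i/ ([-round]) → [i]

[ipɤrarenirred]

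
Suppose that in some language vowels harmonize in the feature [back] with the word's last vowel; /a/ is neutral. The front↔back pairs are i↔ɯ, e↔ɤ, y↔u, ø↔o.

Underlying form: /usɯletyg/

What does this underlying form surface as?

[ysiletyg]

/u/ harmonizes with /y/ ([-back]) → [y]
/ɯ/ harmonizes with /y/ ([-back]) → [i]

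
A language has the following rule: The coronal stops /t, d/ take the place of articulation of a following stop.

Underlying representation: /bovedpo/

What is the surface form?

[bovebpo]

/d/ before /p/ (labial) → [b]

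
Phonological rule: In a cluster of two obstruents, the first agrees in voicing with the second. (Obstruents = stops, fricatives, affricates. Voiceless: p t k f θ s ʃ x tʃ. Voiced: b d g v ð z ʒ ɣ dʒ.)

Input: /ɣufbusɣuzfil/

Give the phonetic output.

/f/ before /b/ (voiced) → [v]
/s/ before /ɣ/ (voiced) → [z]
/z/ before /f/ (voiceless) → [s]

[ɣuvbuzɣusfil]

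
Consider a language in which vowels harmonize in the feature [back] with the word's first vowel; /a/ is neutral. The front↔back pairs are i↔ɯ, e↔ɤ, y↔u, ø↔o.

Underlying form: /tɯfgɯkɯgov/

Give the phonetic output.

no segment meets the rule's conditions; no change.

[tɯfgɯkɯgov]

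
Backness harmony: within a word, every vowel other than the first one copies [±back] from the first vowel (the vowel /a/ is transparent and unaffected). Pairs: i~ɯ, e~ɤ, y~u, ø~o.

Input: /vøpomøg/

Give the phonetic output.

[vøpømøg]

/o/ harmonizes with /ø/ ([-back]) → [ø]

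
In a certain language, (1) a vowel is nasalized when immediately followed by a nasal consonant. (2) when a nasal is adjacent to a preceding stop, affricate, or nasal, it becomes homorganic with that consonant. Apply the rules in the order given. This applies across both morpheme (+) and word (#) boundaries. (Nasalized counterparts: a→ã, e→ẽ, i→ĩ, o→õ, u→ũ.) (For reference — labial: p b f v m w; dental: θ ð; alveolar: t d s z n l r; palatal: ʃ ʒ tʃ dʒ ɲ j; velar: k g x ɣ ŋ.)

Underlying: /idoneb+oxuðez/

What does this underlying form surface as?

[idõneb+oxuðez]

Rule 1: /o/ before nasal /n/ → [õ]
After rule 1: idõneb+oxuðez
Rule 2: no segment meets the rule's conditions; no change.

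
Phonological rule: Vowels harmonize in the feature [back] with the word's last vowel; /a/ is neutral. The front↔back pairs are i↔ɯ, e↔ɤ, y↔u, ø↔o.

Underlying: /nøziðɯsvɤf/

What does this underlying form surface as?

/ø/ harmonizes with /ɤ/ ([+back]) → [o]
/i/ harmonizes with /ɤ/ ([+back]) → [ɯ]

[nozɯðɯsvɤf]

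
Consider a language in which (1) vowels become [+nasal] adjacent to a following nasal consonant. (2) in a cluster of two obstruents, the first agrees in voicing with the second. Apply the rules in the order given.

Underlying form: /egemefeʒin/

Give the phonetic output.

Rule 1: /e/ before nasal /m/ → [ẽ]
Rule 1: /i/ before nasal /n/ → [ĩ]
After rule 1: egẽmefeʒĩn
Rule 2: no segment meets the rule's conditions; no change.

[egẽmefeʒĩn]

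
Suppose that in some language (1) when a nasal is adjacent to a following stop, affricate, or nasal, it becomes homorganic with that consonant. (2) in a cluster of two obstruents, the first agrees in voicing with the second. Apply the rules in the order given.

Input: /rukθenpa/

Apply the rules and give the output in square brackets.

Rule 1: /n/ before /p/ (labial) → [m]
After rule 1: rukθempa
Rule 2: no segment meets the rule's conditions; no change.

[rukθempa]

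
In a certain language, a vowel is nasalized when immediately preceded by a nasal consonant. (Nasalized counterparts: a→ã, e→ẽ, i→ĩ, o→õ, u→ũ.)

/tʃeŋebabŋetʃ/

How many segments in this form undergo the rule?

2

/e/ after nasal /ŋ/ → [ẽ]
/e/ after nasal /ŋ/ → [ẽ]
2 segments change.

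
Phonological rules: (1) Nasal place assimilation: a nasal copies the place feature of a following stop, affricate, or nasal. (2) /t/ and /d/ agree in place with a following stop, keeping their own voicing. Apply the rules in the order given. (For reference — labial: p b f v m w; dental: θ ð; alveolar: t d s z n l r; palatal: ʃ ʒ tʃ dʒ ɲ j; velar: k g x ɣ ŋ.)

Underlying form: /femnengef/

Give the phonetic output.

Rule 1: /m/ before /n/ (alveolar) → [n]
Rule 1: /n/ before /g/ (velar) → [ŋ]
After rule 1: fenneŋgef
Rule 2: no segment meets the rule's conditions; no change.

[fenneŋgef]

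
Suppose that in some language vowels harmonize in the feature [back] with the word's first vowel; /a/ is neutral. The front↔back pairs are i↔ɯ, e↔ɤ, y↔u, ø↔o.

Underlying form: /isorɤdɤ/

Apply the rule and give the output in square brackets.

/o/ harmonizes with /i/ ([-back]) → [ø]
/ɤ/ harmonizes with /i/ ([-back]) → [e]
/ɤ/ harmonizes with /i/ ([-back]) → [e]

[isørede]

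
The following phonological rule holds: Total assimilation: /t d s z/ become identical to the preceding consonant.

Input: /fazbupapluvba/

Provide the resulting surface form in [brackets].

no segment meets the rule's conditions; no change.

[fazbupapluvba]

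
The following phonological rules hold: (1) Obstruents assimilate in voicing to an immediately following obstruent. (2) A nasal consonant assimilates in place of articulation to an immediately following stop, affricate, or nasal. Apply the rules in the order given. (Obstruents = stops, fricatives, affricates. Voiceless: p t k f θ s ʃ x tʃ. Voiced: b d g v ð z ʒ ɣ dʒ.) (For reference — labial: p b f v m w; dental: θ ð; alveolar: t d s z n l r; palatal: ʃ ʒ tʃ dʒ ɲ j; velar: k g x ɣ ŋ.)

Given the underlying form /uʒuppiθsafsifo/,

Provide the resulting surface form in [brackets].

Rule 1: no segment meets the rule's conditions; no change.
After rule 1: uʒuppiθsafsifo
Rule 2: no segment meets the rule's conditions; no change.

[uʒuppiθsafsifo]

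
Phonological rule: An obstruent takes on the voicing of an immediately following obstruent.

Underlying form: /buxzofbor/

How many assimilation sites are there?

2

/x/ before /z/ (voiced) → [ɣ]
/f/ before /b/ (voiced) → [v]
2 segments change.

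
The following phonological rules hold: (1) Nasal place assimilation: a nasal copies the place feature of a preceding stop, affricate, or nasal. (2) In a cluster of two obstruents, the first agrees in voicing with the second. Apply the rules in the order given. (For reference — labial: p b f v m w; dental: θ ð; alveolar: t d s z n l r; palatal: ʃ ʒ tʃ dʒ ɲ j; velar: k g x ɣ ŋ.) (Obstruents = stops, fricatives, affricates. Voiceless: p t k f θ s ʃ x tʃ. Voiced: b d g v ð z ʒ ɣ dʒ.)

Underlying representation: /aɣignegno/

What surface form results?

[aɣigŋegŋo]

Rule 1: /n/ after /g/ (velar) → [ŋ]
Rule 1: /n/ after /g/ (velar) → [ŋ]
After rule 1: aɣigŋegŋo
Rule 2: no segment meets the rule's conditions; no change.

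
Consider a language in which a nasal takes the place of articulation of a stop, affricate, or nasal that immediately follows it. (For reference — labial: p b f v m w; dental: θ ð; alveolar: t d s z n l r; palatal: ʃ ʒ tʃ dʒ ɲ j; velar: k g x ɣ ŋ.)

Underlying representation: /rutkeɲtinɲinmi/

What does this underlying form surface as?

[rutkentiɲɲimmi]

/ɲ/ before /t/ (alveolar) → [n]
/n/ before /ɲ/ (palatal) → [ɲ]
/n/ before /m/ (labial) → [m]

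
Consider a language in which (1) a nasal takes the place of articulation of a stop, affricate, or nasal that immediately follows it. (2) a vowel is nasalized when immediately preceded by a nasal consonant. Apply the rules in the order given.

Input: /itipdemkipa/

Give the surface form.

[itipdeŋkipa]

Rule 1: /m/ before /k/ (velar) → [ŋ]
After rule 1: itipdeŋkipa
Rule 2: no segment meets the rule's conditions; no change.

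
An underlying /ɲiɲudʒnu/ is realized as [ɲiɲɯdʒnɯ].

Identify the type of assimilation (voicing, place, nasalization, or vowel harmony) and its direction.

/u/→[ɯ] /u/→[ɯ].
Vowels agree with the first vowel, so the harmony is progressive.

vowel harmony, progressive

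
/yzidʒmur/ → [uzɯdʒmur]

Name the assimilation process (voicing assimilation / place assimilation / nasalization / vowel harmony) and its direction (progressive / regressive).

vowel harmony, regressive

/y/→[u] /i/→[ɯ].
Vowels agree with the last vowel, so the harmony is regressive.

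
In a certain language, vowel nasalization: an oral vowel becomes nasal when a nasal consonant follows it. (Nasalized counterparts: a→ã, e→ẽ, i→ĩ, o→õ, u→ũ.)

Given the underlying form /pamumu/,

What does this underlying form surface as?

/a/ before nasal /m/ → [ã]
/u/ before nasal /m/ → [ũ]

[pãmũmu]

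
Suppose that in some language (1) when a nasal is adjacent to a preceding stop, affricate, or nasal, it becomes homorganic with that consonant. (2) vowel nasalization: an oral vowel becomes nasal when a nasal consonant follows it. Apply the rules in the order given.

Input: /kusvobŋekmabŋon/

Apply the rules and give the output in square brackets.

Rule 1: /ŋ/ after /b/ (labial) → [m]
Rule 1: /m/ after /k/ (velar) → [ŋ]
Rule 1: /ŋ/ after /b/ (labial) → [m]
After rule 1: kusvobmekŋabmon
Rule 2: /o/ before nasal /n/ → [õ]

[kusvobmekŋabmõn]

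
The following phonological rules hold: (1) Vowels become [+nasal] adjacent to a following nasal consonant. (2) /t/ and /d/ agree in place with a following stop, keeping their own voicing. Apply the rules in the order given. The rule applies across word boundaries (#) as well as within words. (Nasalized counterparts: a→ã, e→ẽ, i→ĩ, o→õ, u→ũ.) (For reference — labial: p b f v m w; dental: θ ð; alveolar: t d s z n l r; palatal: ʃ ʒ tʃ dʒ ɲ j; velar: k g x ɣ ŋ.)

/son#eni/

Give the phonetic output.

Rule 1: /o/ before nasal /n/ → [õ]
Rule 1: /e/ before nasal /n/ → [ẽ]
After rule 1: sõn#ẽni
Rule 2: no segment meets the rule's conditions; no change.

[sõn#ẽni]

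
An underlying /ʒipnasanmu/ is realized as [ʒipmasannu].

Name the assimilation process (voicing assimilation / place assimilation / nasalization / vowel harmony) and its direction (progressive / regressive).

/n/→[m] /m/→[n].
Each target copies a feature from the preceding segment, so the direction is progressive.

place assimilation, progressive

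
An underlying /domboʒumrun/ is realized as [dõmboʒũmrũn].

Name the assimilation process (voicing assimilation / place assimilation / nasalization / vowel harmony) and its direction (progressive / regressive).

nasalization, regressive

/o/→[õ] /u/→[ũ] /u/→[ũ].
Each target copies a feature from the following segment, so the direction is regressive.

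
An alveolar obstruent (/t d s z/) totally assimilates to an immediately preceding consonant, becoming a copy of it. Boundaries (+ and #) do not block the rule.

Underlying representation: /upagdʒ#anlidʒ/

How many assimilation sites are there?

No segment meets the rule's conditions.

0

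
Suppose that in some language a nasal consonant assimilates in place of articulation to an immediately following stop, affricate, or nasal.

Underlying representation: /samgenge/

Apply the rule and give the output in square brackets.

[saŋgeŋge]

/m/ before /g/ (velar) → [ŋ]
/n/ before /g/ (velar) → [ŋ]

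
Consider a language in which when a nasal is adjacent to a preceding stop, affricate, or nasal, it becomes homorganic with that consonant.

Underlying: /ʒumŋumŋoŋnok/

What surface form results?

[ʒummummoŋŋok]

/ŋ/ after /m/ (labial) → [m]
/ŋ/ after /m/ (labial) → [m]
/n/ after /ŋ/ (velar) → [ŋ]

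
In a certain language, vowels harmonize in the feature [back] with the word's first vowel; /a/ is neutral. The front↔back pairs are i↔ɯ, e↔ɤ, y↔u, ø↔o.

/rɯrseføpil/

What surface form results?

[rɯrsɤfopɯl]

/e/ harmonizes with /ɯ/ ([+back]) → [ɤ]
/ø/ harmonizes with /ɯ/ ([+back]) → [o]
/i/ harmonizes with /ɯ/ ([+back]) → [ɯ]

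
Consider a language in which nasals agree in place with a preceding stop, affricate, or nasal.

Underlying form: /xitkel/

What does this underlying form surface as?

no segment meets the rule's conditions; no change.

[xitkel]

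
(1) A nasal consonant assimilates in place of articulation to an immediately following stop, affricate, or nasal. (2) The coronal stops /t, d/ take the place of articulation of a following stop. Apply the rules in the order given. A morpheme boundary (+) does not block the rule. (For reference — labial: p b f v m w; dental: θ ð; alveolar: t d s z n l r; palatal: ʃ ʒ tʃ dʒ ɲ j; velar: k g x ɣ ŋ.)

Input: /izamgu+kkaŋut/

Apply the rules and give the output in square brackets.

[izaŋgu+kkaŋut]

Rule 1: /m/ before /g/ (velar) → [ŋ]
After rule 1: izaŋgu+kkaŋut
Rule 2: no segment meets the rule's conditions; no change.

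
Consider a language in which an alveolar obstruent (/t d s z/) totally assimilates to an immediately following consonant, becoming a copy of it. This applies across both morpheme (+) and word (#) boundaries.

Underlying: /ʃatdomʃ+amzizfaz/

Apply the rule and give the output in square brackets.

/t/ before /d/ → [d] (total assimilation)
/z/ before /f/ → [f] (total assimilation)

[ʃaddomʃ+amziffaz]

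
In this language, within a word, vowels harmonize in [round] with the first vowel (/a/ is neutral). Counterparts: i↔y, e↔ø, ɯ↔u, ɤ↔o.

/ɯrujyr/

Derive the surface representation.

[ɯrɯjir]

/u/ harmonizes with /ɯ/ ([-round]) → [ɯ]
/y/ harmonizes with /ɯ/ ([-round]) → [i]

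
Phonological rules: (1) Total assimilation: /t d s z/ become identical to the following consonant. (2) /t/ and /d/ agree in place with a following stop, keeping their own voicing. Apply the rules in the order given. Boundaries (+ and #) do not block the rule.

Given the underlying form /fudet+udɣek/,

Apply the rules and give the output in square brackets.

[fudet+uɣɣek]

Rule 1: /d/ before /ɣ/ → [ɣ] (total assimilation)
After rule 1: fudet+uɣɣek
Rule 2: no segment meets the rule's conditions; no change.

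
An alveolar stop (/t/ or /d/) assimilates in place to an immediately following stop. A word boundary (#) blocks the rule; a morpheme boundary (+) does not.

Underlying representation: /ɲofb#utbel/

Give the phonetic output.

/t/ before /b/ (labial) → [p]

[ɲofb#upbel]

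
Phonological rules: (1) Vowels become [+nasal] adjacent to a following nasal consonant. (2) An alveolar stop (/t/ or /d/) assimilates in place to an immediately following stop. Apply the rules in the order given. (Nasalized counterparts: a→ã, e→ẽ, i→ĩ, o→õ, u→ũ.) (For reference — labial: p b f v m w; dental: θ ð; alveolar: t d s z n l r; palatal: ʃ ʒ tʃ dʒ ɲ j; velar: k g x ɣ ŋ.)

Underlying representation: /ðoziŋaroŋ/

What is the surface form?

[ðozĩŋarõŋ]

Rule 1: /i/ before nasal /ŋ/ → [ĩ]
Rule 1: /o/ before nasal /ŋ/ → [õ]
After rule 1: ðozĩŋarõŋ
Rule 2: no segment meets the rule's conditions; no change.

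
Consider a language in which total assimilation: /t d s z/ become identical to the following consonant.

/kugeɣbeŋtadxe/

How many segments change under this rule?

1

/d/ before /x/ → [x] (total assimilation)
1 segment changes.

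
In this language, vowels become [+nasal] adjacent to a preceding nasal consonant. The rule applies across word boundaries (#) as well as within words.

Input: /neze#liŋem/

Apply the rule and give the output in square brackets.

[nẽze#liŋẽm]

/e/ after nasal /n/ → [ẽ]
/e/ after nasal /ŋ/ → [ẽ]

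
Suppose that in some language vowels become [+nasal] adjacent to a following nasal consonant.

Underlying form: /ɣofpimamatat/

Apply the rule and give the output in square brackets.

/i/ before nasal /m/ → [ĩ]
/a/ before nasal /m/ → [ã]

[ɣofpĩmãmatat]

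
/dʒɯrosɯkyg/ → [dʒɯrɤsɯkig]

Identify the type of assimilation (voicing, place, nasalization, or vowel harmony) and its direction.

vowel harmony, progressive

/o/→[ɤ] /y/→[i].
Vowels agree with the first vowel, so the harmony is progressive.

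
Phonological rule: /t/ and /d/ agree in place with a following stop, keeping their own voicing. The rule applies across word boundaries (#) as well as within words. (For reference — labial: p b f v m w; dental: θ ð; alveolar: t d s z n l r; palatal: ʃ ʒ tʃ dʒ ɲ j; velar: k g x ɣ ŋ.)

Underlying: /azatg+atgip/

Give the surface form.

/t/ before /g/ (velar) → [k]
/t/ before /g/ (velar) → [k]

[azakg+akgip]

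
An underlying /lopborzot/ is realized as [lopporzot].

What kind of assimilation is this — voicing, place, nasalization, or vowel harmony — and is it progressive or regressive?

voicing assimilation, progressive

/b/→[p].
Each target copies a feature from the preceding segment, so the direction is progressive.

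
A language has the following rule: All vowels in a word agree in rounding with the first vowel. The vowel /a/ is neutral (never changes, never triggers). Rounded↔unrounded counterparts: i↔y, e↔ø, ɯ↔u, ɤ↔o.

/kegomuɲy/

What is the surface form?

/o/ harmonizes with /e/ ([-round]) → [ɤ]
/u/ harmonizes with /e/ ([-round]) → [ɯ]
/y/ harmonizes with /e/ ([-round]) → [i]

[kegɤmɯɲi]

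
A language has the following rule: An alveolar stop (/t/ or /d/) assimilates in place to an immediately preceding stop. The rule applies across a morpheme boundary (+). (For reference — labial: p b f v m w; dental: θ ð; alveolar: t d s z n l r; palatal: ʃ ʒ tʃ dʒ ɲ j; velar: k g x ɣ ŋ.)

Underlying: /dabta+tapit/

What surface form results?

/t/ after /b/ (labial) → [p]

[dabpa+tapit]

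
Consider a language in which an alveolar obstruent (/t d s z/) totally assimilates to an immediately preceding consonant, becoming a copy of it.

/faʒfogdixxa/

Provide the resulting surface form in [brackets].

/d/ after /g/ → [g] (total assimilation)

[faʒfoggixxa]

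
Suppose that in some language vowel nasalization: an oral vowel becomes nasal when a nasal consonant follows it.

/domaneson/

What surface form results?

[dõmãnesõn]

/o/ before nasal /m/ → [õ]
/a/ before nasal /n/ → [ã]
/o/ before nasal /n/ → [õ]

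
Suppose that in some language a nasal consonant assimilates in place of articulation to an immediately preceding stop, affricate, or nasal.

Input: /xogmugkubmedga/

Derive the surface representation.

/m/ after /g/ (velar) → [ŋ]

[xogŋugkubmedga]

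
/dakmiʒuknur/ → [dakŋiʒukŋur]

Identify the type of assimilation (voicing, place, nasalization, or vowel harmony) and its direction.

place assimilation, progressive

/m/→[ŋ] /n/→[ŋ].
Each target copies a feature from the preceding segment, so the direction is progressive.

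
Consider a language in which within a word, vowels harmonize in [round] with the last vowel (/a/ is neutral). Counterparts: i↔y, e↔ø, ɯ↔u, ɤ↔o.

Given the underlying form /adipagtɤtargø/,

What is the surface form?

/i/ harmonizes with /ø/ ([+round]) → [y]
/ɤ/ harmonizes with /ø/ ([+round]) → [o]

[adypagtotargø]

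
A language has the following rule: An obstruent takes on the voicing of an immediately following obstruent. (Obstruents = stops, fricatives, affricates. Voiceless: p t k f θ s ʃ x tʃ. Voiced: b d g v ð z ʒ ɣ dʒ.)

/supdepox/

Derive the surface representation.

/p/ before /d/ (voiced) → [b]

[subdepox]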